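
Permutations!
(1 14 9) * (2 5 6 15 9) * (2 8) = (1 14 8 2 5 6 15 9) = [0, 14, 5, 3, 4, 6, 15, 7, 2, 1, 10, 11, 12, 13, 8, 9]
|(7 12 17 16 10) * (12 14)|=|(7 14 12 17 16 10)|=6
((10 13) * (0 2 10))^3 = (0 13 10 2)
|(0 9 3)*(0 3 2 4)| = 4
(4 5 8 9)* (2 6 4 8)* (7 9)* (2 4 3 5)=(2 6 3 5 4)(7 9 8)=[0, 1, 6, 5, 2, 4, 3, 9, 7, 8]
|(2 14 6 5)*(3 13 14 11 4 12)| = |(2 11 4 12 3 13 14 6 5)| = 9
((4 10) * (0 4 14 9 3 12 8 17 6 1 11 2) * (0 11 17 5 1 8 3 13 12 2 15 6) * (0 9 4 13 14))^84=(0 2 8 9)(1 4 12 15)(3 6 17 10)(5 14 13 11)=((0 13 12 3 2 11 15 6 8 5 1 17 9 14 4 10))^84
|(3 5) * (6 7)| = 2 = |(3 5)(6 7)|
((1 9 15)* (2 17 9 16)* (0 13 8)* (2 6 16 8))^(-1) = (0 8 1 15 9 17 2 13)(6 16) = ((0 13 2 17 9 15 1 8)(6 16))^(-1)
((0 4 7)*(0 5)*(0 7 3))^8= (7)(0 3 4)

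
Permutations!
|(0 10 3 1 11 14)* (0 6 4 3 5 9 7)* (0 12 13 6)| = 13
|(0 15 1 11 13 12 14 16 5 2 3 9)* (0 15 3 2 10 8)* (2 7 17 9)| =16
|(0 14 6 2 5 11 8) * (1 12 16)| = |(0 14 6 2 5 11 8)(1 12 16)| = 21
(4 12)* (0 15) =(0 15)(4 12) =[15, 1, 2, 3, 12, 5, 6, 7, 8, 9, 10, 11, 4, 13, 14, 0]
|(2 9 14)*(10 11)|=6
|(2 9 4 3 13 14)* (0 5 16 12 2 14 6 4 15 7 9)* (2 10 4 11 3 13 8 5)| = |(0 2)(3 8 5 16 12 10 4 13 6 11)(7 9 15)| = 30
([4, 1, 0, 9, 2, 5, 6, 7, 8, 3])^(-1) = [2, 1, 4, 9, 0, 5, 6, 7, 8, 3]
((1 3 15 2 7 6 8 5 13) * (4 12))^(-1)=((1 3 15 2 7 6 8 5 13)(4 12))^(-1)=(1 13 5 8 6 7 2 15 3)(4 12)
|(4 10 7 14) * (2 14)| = |(2 14 4 10 7)| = 5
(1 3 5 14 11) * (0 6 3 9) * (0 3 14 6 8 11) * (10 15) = (0 8 11 1 9 3 5 6 14)(10 15) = [8, 9, 2, 5, 4, 6, 14, 7, 11, 3, 15, 1, 12, 13, 0, 10]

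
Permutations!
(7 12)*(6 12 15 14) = (6 12 7 15 14) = [0, 1, 2, 3, 4, 5, 12, 15, 8, 9, 10, 11, 7, 13, 6, 14]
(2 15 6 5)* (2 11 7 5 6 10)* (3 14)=[0, 1, 15, 14, 4, 11, 6, 5, 8, 9, 2, 7, 12, 13, 3, 10]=(2 15 10)(3 14)(5 11 7)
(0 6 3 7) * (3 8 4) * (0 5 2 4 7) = (0 6 8 7 5 2 4 3) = [6, 1, 4, 0, 3, 2, 8, 5, 7]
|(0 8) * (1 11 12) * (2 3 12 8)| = 7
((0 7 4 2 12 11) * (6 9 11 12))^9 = (12)(0 4 6 11 7 2 9)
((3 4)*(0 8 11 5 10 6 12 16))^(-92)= ((0 8 11 5 10 6 12 16)(3 4))^(-92)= (0 10)(5 16)(6 8)(11 12)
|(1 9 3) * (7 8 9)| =|(1 7 8 9 3)| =5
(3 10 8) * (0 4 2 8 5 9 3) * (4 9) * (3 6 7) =[9, 1, 8, 10, 2, 4, 7, 3, 0, 6, 5] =(0 9 6 7 3 10 5 4 2 8)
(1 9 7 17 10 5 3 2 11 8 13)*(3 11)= [0, 9, 3, 2, 4, 11, 6, 17, 13, 7, 5, 8, 12, 1, 14, 15, 16, 10]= (1 9 7 17 10 5 11 8 13)(2 3)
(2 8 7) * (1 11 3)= (1 11 3)(2 8 7)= [0, 11, 8, 1, 4, 5, 6, 2, 7, 9, 10, 3]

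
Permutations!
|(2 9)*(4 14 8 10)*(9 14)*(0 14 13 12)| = |(0 14 8 10 4 9 2 13 12)| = 9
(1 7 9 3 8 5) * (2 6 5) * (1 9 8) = (1 7 8 2 6 5 9 3) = [0, 7, 6, 1, 4, 9, 5, 8, 2, 3]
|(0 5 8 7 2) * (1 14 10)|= 15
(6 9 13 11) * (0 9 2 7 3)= (0 9 13 11 6 2 7 3)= [9, 1, 7, 0, 4, 5, 2, 3, 8, 13, 10, 6, 12, 11]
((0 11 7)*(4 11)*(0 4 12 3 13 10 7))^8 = (13)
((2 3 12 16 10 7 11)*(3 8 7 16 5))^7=(2 11 7 8)(3 12 5)(10 16)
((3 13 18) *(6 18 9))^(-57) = (3 6 13 18 9)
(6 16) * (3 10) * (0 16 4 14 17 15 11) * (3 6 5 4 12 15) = (0 16 5 4 14 17 3 10 6 12 15 11) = [16, 1, 2, 10, 14, 4, 12, 7, 8, 9, 6, 0, 15, 13, 17, 11, 5, 3]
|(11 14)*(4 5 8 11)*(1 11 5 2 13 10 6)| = 8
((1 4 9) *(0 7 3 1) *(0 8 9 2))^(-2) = (9)(0 4 3)(1 7 2)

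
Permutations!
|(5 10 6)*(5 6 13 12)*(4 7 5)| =6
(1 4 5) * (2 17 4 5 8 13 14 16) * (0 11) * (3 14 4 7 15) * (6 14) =[11, 5, 17, 6, 8, 1, 14, 15, 13, 9, 10, 0, 12, 4, 16, 3, 2, 7] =(0 11)(1 5)(2 17 7 15 3 6 14 16)(4 8 13)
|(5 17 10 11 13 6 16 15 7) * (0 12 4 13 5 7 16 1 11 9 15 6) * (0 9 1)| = 40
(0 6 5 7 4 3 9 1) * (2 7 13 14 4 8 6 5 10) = (0 5 13 14 4 3 9 1)(2 7 8 6 10) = [5, 0, 7, 9, 3, 13, 10, 8, 6, 1, 2, 11, 12, 14, 4]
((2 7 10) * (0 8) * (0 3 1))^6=(10)(0 3)(1 8)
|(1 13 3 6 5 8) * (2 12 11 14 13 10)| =11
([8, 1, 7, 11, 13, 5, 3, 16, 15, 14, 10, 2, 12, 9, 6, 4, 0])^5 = [9, 1, 15, 0, 3, 5, 16, 4, 14, 2, 10, 8, 12, 11, 7, 6, 13]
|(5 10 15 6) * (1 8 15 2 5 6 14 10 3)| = 8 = |(1 8 15 14 10 2 5 3)|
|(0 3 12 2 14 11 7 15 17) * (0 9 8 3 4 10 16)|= 20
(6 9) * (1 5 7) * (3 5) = (1 3 5 7)(6 9) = [0, 3, 2, 5, 4, 7, 9, 1, 8, 6]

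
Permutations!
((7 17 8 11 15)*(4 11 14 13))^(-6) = (4 15 17 14)(7 8 13 11) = ((4 11 15 7 17 8 14 13))^(-6)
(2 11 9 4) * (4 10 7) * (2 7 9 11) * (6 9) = (11)(4 7)(6 9 10) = [0, 1, 2, 3, 7, 5, 9, 4, 8, 10, 6, 11]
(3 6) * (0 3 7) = (0 3 6 7) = [3, 1, 2, 6, 4, 5, 7, 0]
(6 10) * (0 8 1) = (0 8 1)(6 10) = [8, 0, 2, 3, 4, 5, 10, 7, 1, 9, 6]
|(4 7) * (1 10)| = |(1 10)(4 7)| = 2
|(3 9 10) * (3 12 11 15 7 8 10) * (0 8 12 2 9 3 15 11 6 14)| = 10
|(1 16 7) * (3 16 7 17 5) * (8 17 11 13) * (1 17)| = 9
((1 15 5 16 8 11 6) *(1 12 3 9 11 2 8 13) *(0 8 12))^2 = ((0 8 2 12 3 9 11 6)(1 15 5 16 13))^2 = (0 2 3 11)(1 5 13 15 16)(6 8 12 9)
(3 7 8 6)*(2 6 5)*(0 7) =(0 7 8 5 2 6 3) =[7, 1, 6, 0, 4, 2, 3, 8, 5]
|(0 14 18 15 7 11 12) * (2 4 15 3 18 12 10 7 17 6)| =30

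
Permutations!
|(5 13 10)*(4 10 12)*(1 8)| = |(1 8)(4 10 5 13 12)| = 10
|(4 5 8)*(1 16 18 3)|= 12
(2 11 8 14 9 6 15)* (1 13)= [0, 13, 11, 3, 4, 5, 15, 7, 14, 6, 10, 8, 12, 1, 9, 2]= (1 13)(2 11 8 14 9 6 15)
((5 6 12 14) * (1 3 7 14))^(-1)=(1 12 6 5 14 7 3)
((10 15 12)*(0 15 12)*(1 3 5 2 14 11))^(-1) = ((0 15)(1 3 5 2 14 11)(10 12))^(-1) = (0 15)(1 11 14 2 5 3)(10 12)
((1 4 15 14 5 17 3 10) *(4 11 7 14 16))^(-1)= ((1 11 7 14 5 17 3 10)(4 15 16))^(-1)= (1 10 3 17 5 14 7 11)(4 16 15)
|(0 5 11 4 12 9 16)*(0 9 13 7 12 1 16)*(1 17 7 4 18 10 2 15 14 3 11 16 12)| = 84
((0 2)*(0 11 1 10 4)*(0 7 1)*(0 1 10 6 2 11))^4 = (0 2 6 1 11)(4 7 10)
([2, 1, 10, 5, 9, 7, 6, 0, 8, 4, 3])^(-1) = (0 7 5 3 10 2)(4 9)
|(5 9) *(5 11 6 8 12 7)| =7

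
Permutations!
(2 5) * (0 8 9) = (0 8 9)(2 5) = [8, 1, 5, 3, 4, 2, 6, 7, 9, 0]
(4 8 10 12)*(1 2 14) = (1 2 14)(4 8 10 12) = [0, 2, 14, 3, 8, 5, 6, 7, 10, 9, 12, 11, 4, 13, 1]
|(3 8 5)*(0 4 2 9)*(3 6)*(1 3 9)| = |(0 4 2 1 3 8 5 6 9)| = 9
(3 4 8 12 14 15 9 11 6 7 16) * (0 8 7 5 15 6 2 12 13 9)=(0 8 13 9 11 2 12 14 6 5 15)(3 4 7 16)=[8, 1, 12, 4, 7, 15, 5, 16, 13, 11, 10, 2, 14, 9, 6, 0, 3]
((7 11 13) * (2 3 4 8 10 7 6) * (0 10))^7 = ((0 10 7 11 13 6 2 3 4 8))^7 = (0 3 13 10 4 6 7 8 2 11)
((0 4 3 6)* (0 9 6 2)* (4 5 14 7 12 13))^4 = (0 12 2 7 3 14 4 5 13)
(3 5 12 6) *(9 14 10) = [0, 1, 2, 5, 4, 12, 3, 7, 8, 14, 9, 11, 6, 13, 10] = (3 5 12 6)(9 14 10)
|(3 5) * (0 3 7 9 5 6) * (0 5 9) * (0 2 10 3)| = 6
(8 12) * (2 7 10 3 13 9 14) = (2 7 10 3 13 9 14)(8 12) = [0, 1, 7, 13, 4, 5, 6, 10, 12, 14, 3, 11, 8, 9, 2]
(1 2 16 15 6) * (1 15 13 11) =(1 2 16 13 11)(6 15) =[0, 2, 16, 3, 4, 5, 15, 7, 8, 9, 10, 1, 12, 11, 14, 6, 13]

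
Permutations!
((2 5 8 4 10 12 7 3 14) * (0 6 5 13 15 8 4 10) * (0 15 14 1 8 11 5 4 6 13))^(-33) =(0 2 14 13)(1 12)(3 10)(4 11 6 15 5)(7 8)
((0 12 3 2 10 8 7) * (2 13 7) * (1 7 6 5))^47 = (0 7 1 5 6 13 3 12)(2 8 10)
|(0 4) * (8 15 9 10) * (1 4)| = |(0 1 4)(8 15 9 10)| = 12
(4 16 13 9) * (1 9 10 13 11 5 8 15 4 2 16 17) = [0, 9, 16, 3, 17, 8, 6, 7, 15, 2, 13, 5, 12, 10, 14, 4, 11, 1] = (1 9 2 16 11 5 8 15 4 17)(10 13)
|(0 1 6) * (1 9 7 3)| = 6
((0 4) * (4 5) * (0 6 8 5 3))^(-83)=(0 3)(4 6 8 5)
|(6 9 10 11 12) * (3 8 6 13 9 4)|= |(3 8 6 4)(9 10 11 12 13)|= 20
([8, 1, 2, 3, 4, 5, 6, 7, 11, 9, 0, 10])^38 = (0 11)(8 10)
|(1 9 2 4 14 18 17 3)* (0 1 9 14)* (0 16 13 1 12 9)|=|(0 12 9 2 4 16 13 1 14 18 17 3)|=12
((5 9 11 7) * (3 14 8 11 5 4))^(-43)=(3 4 7 11 8 14)(5 9)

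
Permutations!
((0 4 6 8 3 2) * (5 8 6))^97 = ((0 4 5 8 3 2))^97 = (0 4 5 8 3 2)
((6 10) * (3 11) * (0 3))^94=(0 3 11)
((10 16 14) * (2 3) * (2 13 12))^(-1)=(2 12 13 3)(10 14 16)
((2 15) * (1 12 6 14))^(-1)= ((1 12 6 14)(2 15))^(-1)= (1 14 6 12)(2 15)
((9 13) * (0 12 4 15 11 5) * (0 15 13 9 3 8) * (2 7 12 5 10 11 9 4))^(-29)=((0 5 15 9 4 13 3 8)(2 7 12)(10 11))^(-29)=(0 9 3 5 4 8 15 13)(2 7 12)(10 11)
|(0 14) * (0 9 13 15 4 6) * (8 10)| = |(0 14 9 13 15 4 6)(8 10)| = 14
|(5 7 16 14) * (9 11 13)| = |(5 7 16 14)(9 11 13)| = 12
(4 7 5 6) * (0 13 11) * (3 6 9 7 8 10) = (0 13 11)(3 6 4 8 10)(5 9 7) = [13, 1, 2, 6, 8, 9, 4, 5, 10, 7, 3, 0, 12, 11]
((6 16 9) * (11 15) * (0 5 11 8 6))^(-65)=(0 9 16 6 8 15 11 5)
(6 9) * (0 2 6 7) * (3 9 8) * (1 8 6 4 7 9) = (9)(0 2 4 7)(1 8 3) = [2, 8, 4, 1, 7, 5, 6, 0, 3, 9]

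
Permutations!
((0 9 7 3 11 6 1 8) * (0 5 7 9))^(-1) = ((1 8 5 7 3 11 6))^(-1) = (1 6 11 3 7 5 8)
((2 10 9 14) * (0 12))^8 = (14)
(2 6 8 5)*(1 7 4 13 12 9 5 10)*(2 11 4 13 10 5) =(1 7 13 12 9 2 6 8 5 11 4 10) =[0, 7, 6, 3, 10, 11, 8, 13, 5, 2, 1, 4, 9, 12]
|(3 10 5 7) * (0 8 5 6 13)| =|(0 8 5 7 3 10 6 13)| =8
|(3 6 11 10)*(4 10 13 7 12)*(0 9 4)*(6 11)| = 9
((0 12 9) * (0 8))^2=((0 12 9 8))^2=(0 9)(8 12)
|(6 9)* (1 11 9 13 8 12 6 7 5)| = 20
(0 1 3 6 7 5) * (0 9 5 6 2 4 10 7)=(0 1 3 2 4 10 7 6)(5 9)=[1, 3, 4, 2, 10, 9, 0, 6, 8, 5, 7]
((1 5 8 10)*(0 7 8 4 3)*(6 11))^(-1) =(0 3 4 5 1 10 8 7)(6 11)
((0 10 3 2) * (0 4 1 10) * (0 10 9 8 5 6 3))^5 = ((0 10)(1 9 8 5 6 3 2 4))^5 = (0 10)(1 3 8 4 6 9 2 5)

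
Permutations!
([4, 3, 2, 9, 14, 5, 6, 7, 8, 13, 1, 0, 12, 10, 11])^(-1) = (0 11 14 4)(1 10 13 9 3)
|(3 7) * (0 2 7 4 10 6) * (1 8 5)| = 21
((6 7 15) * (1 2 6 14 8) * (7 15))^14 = (1 6 14)(2 15 8)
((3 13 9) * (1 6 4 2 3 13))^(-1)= ((1 6 4 2 3)(9 13))^(-1)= (1 3 2 4 6)(9 13)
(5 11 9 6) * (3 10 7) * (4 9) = (3 10 7)(4 9 6 5 11) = [0, 1, 2, 10, 9, 11, 5, 3, 8, 6, 7, 4]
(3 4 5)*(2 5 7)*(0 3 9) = (0 3 4 7 2 5 9) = [3, 1, 5, 4, 7, 9, 6, 2, 8, 0]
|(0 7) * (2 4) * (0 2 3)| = 5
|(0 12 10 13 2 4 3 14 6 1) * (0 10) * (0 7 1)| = 11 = |(0 12 7 1 10 13 2 4 3 14 6)|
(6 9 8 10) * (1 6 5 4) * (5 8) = (1 6 9 5 4)(8 10) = [0, 6, 2, 3, 1, 4, 9, 7, 10, 5, 8]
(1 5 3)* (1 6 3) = (1 5)(3 6) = [0, 5, 2, 6, 4, 1, 3]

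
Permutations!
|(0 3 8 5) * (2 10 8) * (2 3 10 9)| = 4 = |(0 10 8 5)(2 9)|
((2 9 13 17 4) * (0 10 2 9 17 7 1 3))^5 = (0 9)(1 17)(2 7)(3 4)(10 13)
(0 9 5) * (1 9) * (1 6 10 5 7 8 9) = (0 6 10 5)(7 8 9) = [6, 1, 2, 3, 4, 0, 10, 8, 9, 7, 5]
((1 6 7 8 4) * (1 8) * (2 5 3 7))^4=(8)(1 3 2)(5 6 7)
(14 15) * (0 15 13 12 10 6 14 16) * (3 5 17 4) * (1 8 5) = (0 15 16)(1 8 5 17 4 3)(6 14 13 12 10) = [15, 8, 2, 1, 3, 17, 14, 7, 5, 9, 6, 11, 10, 12, 13, 16, 0, 4]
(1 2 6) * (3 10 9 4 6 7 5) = (1 2 7 5 3 10 9 4 6) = [0, 2, 7, 10, 6, 3, 1, 5, 8, 4, 9]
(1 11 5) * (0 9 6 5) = (0 9 6 5 1 11) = [9, 11, 2, 3, 4, 1, 5, 7, 8, 6, 10, 0]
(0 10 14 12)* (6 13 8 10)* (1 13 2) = [6, 13, 1, 3, 4, 5, 2, 7, 10, 9, 14, 11, 0, 8, 12] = (0 6 2 1 13 8 10 14 12)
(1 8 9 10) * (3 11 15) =(1 8 9 10)(3 11 15) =[0, 8, 2, 11, 4, 5, 6, 7, 9, 10, 1, 15, 12, 13, 14, 3]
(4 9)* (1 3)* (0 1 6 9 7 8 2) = (0 1 3 6 9 4 7 8 2) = [1, 3, 0, 6, 7, 5, 9, 8, 2, 4]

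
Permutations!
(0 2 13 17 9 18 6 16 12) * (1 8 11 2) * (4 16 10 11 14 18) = (0 1 8 14 18 6 10 11 2 13 17 9 4 16 12) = [1, 8, 13, 3, 16, 5, 10, 7, 14, 4, 11, 2, 0, 17, 18, 15, 12, 9, 6]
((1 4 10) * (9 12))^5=((1 4 10)(9 12))^5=(1 10 4)(9 12)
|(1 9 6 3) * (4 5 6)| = |(1 9 4 5 6 3)| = 6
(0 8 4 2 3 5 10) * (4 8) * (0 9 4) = (2 3 5 10 9 4) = [0, 1, 3, 5, 2, 10, 6, 7, 8, 4, 9]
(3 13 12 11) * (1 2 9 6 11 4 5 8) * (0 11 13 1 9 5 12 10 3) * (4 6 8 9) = (0 11)(1 2 5 9 8 4 12 6 13 10 3) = [11, 2, 5, 1, 12, 9, 13, 7, 4, 8, 3, 0, 6, 10]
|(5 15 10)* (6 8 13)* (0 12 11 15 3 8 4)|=11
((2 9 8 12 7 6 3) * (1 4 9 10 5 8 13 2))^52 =(1 2 12)(3 13 8)(4 10 7)(5 6 9)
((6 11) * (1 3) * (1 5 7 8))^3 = ((1 3 5 7 8)(6 11))^3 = (1 7 3 8 5)(6 11)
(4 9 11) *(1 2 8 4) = (1 2 8 4 9 11) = [0, 2, 8, 3, 9, 5, 6, 7, 4, 11, 10, 1]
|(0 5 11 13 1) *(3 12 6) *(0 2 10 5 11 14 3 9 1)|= |(0 11 13)(1 2 10 5 14 3 12 6 9)|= 9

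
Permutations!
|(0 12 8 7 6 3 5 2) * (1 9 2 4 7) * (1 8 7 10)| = |(0 12 7 6 3 5 4 10 1 9 2)| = 11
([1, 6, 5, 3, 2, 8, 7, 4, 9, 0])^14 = (0 2 1 5 6 8 7 9 4)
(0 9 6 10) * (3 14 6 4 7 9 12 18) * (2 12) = (0 2 12 18 3 14 6 10)(4 7 9) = [2, 1, 12, 14, 7, 5, 10, 9, 8, 4, 0, 11, 18, 13, 6, 15, 16, 17, 3]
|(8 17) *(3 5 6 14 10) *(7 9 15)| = |(3 5 6 14 10)(7 9 15)(8 17)| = 30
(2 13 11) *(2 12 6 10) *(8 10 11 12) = [0, 1, 13, 3, 4, 5, 11, 7, 10, 9, 2, 8, 6, 12] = (2 13 12 6 11 8 10)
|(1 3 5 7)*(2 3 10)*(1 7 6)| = 6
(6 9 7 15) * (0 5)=[5, 1, 2, 3, 4, 0, 9, 15, 8, 7, 10, 11, 12, 13, 14, 6]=(0 5)(6 9 7 15)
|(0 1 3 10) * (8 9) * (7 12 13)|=12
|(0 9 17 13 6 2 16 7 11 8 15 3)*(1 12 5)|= |(0 9 17 13 6 2 16 7 11 8 15 3)(1 12 5)|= 12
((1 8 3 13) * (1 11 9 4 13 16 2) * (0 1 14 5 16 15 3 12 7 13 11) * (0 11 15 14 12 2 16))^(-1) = ((16)(0 1 8 2 12 7 13 11 9 4 15 3 14 5))^(-1) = (16)(0 5 14 3 15 4 9 11 13 7 12 2 8 1)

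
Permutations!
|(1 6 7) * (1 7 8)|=3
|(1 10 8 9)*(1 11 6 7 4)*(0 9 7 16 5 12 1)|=12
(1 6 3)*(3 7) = (1 6 7 3) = [0, 6, 2, 1, 4, 5, 7, 3]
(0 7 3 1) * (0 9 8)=(0 7 3 1 9 8)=[7, 9, 2, 1, 4, 5, 6, 3, 0, 8]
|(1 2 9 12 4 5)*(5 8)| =|(1 2 9 12 4 8 5)| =7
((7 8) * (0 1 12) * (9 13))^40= (13)(0 1 12)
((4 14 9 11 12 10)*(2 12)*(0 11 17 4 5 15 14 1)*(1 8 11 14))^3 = ((0 14 9 17 4 8 11 2 12 10 5 15 1))^3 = (0 17 11 10 1 9 8 12 15 14 4 2 5)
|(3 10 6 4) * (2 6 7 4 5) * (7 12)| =|(2 6 5)(3 10 12 7 4)| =15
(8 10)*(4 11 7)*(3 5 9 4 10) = (3 5 9 4 11 7 10 8) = [0, 1, 2, 5, 11, 9, 6, 10, 3, 4, 8, 7]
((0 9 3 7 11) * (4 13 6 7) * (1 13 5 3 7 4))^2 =(0 7)(1 6 5)(3 13 4)(9 11)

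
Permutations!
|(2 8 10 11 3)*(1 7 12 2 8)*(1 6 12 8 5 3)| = |(1 7 8 10 11)(2 6 12)(3 5)| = 30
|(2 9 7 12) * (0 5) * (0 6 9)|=7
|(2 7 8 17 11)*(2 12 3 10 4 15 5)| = 11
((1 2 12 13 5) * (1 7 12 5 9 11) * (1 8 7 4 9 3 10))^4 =(1 9 12)(2 11 13)(3 5 8)(4 7 10)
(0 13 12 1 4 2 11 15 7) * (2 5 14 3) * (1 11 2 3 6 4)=(0 13 12 11 15 7)(4 5 14 6)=[13, 1, 2, 3, 5, 14, 4, 0, 8, 9, 10, 15, 11, 12, 6, 7]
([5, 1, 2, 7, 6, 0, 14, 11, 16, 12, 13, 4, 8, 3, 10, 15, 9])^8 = (16)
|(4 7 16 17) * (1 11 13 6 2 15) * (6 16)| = 10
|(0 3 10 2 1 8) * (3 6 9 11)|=|(0 6 9 11 3 10 2 1 8)|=9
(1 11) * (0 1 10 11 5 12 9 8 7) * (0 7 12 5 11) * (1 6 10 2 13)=(0 6 10)(1 11 2 13)(8 12 9)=[6, 11, 13, 3, 4, 5, 10, 7, 12, 8, 0, 2, 9, 1]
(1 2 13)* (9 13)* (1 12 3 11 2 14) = (1 14)(2 9 13 12 3 11) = [0, 14, 9, 11, 4, 5, 6, 7, 8, 13, 10, 2, 3, 12, 1]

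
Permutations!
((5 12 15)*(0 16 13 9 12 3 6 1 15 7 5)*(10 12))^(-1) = (0 15 1 6 3 5 7 12 10 9 13 16)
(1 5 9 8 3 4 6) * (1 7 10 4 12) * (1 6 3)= (1 5 9 8)(3 12 6 7 10 4)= [0, 5, 2, 12, 3, 9, 7, 10, 1, 8, 4, 11, 6]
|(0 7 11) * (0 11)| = 2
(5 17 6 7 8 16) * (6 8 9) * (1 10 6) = (1 10 6 7 9)(5 17 8 16) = [0, 10, 2, 3, 4, 17, 7, 9, 16, 1, 6, 11, 12, 13, 14, 15, 5, 8]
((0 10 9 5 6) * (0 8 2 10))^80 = (2 9 6)(5 8 10) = ((2 10 9 5 6 8))^80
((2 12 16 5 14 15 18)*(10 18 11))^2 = (2 16 14 11 18 12 5 15 10)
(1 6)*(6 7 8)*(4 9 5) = [0, 7, 2, 3, 9, 4, 1, 8, 6, 5] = (1 7 8 6)(4 9 5)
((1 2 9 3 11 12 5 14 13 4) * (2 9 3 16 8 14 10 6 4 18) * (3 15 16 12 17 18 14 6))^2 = (1 12 10 11 18 15 8 4 9 5 3 17 2 16 6)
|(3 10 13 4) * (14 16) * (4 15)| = |(3 10 13 15 4)(14 16)| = 10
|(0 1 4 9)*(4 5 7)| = |(0 1 5 7 4 9)| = 6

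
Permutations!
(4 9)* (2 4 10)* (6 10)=(2 4 9 6 10)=[0, 1, 4, 3, 9, 5, 10, 7, 8, 6, 2]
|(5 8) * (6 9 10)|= |(5 8)(6 9 10)|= 6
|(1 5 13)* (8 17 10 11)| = |(1 5 13)(8 17 10 11)| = 12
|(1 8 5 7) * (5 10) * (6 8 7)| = 4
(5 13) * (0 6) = (0 6)(5 13) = [6, 1, 2, 3, 4, 13, 0, 7, 8, 9, 10, 11, 12, 5]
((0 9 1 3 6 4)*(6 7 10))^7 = ((0 9 1 3 7 10 6 4))^7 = (0 4 6 10 7 3 1 9)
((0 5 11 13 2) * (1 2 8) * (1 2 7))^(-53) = (0 5 11 13 8 2)(1 7)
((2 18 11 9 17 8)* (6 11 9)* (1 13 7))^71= (1 7 13)(2 18 9 17 8)(6 11)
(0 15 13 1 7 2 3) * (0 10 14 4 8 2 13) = (0 15)(1 7 13)(2 3 10 14 4 8) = [15, 7, 3, 10, 8, 5, 6, 13, 2, 9, 14, 11, 12, 1, 4, 0]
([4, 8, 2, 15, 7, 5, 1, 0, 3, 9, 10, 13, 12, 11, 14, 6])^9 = (1 6 15 3 8)(11 13)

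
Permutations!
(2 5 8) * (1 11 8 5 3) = (1 11 8 2 3) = [0, 11, 3, 1, 4, 5, 6, 7, 2, 9, 10, 8]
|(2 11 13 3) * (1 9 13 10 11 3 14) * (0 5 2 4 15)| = 12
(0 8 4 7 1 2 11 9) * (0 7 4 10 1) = (0 8 10 1 2 11 9 7) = [8, 2, 11, 3, 4, 5, 6, 0, 10, 7, 1, 9]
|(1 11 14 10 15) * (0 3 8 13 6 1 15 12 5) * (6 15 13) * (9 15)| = |(0 3 8 6 1 11 14 10 12 5)(9 15 13)| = 30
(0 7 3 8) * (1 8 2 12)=[7, 8, 12, 2, 4, 5, 6, 3, 0, 9, 10, 11, 1]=(0 7 3 2 12 1 8)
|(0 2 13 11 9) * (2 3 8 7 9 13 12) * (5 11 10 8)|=18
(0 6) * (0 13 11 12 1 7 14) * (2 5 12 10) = (0 6 13 11 10 2 5 12 1 7 14) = [6, 7, 5, 3, 4, 12, 13, 14, 8, 9, 2, 10, 1, 11, 0]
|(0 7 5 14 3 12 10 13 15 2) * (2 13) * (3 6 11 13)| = 12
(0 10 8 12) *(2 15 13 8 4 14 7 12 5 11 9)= (0 10 4 14 7 12)(2 15 13 8 5 11 9)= [10, 1, 15, 3, 14, 11, 6, 12, 5, 2, 4, 9, 0, 8, 7, 13]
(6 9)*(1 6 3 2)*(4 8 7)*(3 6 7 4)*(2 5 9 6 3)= [0, 7, 1, 5, 8, 9, 6, 2, 4, 3]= (1 7 2)(3 5 9)(4 8)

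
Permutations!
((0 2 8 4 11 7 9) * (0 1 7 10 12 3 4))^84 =(3 12 10 11 4)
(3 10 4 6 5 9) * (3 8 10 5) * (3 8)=(3 5 9)(4 6 8 10)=[0, 1, 2, 5, 6, 9, 8, 7, 10, 3, 4]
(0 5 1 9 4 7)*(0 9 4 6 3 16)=[5, 4, 2, 16, 7, 1, 3, 9, 8, 6, 10, 11, 12, 13, 14, 15, 0]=(0 5 1 4 7 9 6 3 16)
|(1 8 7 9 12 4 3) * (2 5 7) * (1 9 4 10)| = |(1 8 2 5 7 4 3 9 12 10)| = 10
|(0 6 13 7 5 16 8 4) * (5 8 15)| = 6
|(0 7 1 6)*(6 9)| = 5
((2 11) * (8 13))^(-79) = ((2 11)(8 13))^(-79) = (2 11)(8 13)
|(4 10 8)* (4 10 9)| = 2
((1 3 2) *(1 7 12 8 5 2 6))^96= ((1 3 6)(2 7 12 8 5))^96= (2 7 12 8 5)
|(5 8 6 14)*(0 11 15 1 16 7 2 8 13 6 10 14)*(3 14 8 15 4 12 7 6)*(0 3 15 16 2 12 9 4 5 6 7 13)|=42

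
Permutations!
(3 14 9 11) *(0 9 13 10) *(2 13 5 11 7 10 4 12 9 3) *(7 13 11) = (0 3 14 5 7 10)(2 11)(4 12 9 13) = [3, 1, 11, 14, 12, 7, 6, 10, 8, 13, 0, 2, 9, 4, 5]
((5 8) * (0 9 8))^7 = (0 5 8 9)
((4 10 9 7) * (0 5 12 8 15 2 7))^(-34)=(0 7 12 10 15)(2 5 4 8 9)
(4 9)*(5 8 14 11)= [0, 1, 2, 3, 9, 8, 6, 7, 14, 4, 10, 5, 12, 13, 11]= (4 9)(5 8 14 11)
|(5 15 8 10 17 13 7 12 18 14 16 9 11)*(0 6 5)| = 15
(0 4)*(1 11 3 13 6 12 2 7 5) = [4, 11, 7, 13, 0, 1, 12, 5, 8, 9, 10, 3, 2, 6] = (0 4)(1 11 3 13 6 12 2 7 5)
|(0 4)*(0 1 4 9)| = |(0 9)(1 4)| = 2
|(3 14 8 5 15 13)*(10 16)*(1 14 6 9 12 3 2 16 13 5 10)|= 28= |(1 14 8 10 13 2 16)(3 6 9 12)(5 15)|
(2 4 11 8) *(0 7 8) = (0 7 8 2 4 11) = [7, 1, 4, 3, 11, 5, 6, 8, 2, 9, 10, 0]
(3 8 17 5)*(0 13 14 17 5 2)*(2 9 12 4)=(0 13 14 17 9 12 4 2)(3 8 5)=[13, 1, 0, 8, 2, 3, 6, 7, 5, 12, 10, 11, 4, 14, 17, 15, 16, 9]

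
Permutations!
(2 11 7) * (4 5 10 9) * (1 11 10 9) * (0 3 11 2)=[3, 2, 10, 11, 5, 9, 6, 0, 8, 4, 1, 7]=(0 3 11 7)(1 2 10)(4 5 9)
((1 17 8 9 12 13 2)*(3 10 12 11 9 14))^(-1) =((1 17 8 14 3 10 12 13 2)(9 11))^(-1) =(1 2 13 12 10 3 14 8 17)(9 11)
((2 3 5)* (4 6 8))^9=(8)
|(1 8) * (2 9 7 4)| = 4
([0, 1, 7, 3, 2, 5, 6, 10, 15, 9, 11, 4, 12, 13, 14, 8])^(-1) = (2 4 11 10 7)(8 15)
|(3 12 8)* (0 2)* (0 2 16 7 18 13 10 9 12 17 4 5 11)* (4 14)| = |(0 16 7 18 13 10 9 12 8 3 17 14 4 5 11)| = 15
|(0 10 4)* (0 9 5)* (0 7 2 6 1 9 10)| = 6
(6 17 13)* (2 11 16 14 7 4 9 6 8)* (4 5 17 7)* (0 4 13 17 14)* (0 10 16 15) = (17)(0 4 9 6 7 5 14 13 8 2 11 15)(10 16) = [4, 1, 11, 3, 9, 14, 7, 5, 2, 6, 16, 15, 12, 8, 13, 0, 10, 17]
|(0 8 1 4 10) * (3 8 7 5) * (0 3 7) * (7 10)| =7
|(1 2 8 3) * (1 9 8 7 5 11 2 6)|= 12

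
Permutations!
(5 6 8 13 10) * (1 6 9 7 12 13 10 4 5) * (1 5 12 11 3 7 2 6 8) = [0, 8, 6, 7, 12, 9, 1, 11, 10, 2, 5, 3, 13, 4] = (1 8 10 5 9 2 6)(3 7 11)(4 12 13)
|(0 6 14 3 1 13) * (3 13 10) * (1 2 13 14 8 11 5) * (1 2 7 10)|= |(14)(0 6 8 11 5 2 13)(3 7 10)|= 21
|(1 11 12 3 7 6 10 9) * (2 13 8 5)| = 8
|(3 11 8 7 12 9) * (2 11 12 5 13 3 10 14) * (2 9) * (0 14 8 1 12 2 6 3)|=|(0 14 9 10 8 7 5 13)(1 12 6 3 2 11)|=24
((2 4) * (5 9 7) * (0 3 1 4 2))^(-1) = ((0 3 1 4)(5 9 7))^(-1) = (0 4 1 3)(5 7 9)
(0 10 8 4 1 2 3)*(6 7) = (0 10 8 4 1 2 3)(6 7) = [10, 2, 3, 0, 1, 5, 7, 6, 4, 9, 8]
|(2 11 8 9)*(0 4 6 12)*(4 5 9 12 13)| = 21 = |(0 5 9 2 11 8 12)(4 6 13)|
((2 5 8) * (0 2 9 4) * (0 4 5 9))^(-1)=(0 8 5 9 2)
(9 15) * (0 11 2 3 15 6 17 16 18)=(0 11 2 3 15 9 6 17 16 18)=[11, 1, 3, 15, 4, 5, 17, 7, 8, 6, 10, 2, 12, 13, 14, 9, 18, 16, 0]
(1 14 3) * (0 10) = (0 10)(1 14 3) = [10, 14, 2, 1, 4, 5, 6, 7, 8, 9, 0, 11, 12, 13, 3]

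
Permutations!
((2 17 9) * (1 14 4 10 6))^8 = ((1 14 4 10 6)(2 17 9))^8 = (1 10 14 6 4)(2 9 17)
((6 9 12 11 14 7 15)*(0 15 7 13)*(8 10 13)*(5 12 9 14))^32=(0 8 15 10 6 13 14)(5 11 12)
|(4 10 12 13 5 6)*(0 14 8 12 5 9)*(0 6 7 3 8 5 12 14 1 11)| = 30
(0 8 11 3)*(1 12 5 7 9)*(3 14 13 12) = (0 8 11 14 13 12 5 7 9 1 3) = [8, 3, 2, 0, 4, 7, 6, 9, 11, 1, 10, 14, 5, 12, 13]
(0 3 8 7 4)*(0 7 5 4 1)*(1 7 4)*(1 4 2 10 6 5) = (0 3 8 1)(2 10 6 5 4) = [3, 0, 10, 8, 2, 4, 5, 7, 1, 9, 6]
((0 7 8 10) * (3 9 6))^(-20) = ((0 7 8 10)(3 9 6))^(-20) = (10)(3 9 6)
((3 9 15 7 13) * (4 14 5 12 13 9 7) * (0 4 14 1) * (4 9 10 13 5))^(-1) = ((0 9 15 14 4 1)(3 7 10 13)(5 12))^(-1) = (0 1 4 14 15 9)(3 13 10 7)(5 12)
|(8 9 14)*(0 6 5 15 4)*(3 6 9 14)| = |(0 9 3 6 5 15 4)(8 14)| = 14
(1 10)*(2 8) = (1 10)(2 8) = [0, 10, 8, 3, 4, 5, 6, 7, 2, 9, 1]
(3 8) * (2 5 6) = (2 5 6)(3 8) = [0, 1, 5, 8, 4, 6, 2, 7, 3]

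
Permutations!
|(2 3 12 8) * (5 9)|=|(2 3 12 8)(5 9)|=4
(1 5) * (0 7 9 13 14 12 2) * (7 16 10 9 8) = (0 16 10 9 13 14 12 2)(1 5)(7 8) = [16, 5, 0, 3, 4, 1, 6, 8, 7, 13, 9, 11, 2, 14, 12, 15, 10]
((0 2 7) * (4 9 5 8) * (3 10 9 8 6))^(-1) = (0 7 2)(3 6 5 9 10)(4 8)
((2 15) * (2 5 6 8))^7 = (2 5 8 15 6)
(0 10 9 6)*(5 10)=(0 5 10 9 6)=[5, 1, 2, 3, 4, 10, 0, 7, 8, 6, 9]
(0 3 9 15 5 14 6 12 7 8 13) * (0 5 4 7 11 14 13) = (0 3 9 15 4 7 8)(5 13)(6 12 11 14) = [3, 1, 2, 9, 7, 13, 12, 8, 0, 15, 10, 14, 11, 5, 6, 4]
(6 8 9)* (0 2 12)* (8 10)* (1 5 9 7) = [2, 5, 12, 3, 4, 9, 10, 1, 7, 6, 8, 11, 0] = (0 2 12)(1 5 9 6 10 8 7)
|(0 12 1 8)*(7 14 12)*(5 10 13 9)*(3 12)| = |(0 7 14 3 12 1 8)(5 10 13 9)| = 28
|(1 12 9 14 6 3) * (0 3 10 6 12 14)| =6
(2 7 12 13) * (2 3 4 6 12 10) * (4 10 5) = (2 7 5 4 6 12 13 3 10) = [0, 1, 7, 10, 6, 4, 12, 5, 8, 9, 2, 11, 13, 3]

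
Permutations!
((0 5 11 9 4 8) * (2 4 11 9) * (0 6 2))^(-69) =(0 11 9 5)(2 6 8 4)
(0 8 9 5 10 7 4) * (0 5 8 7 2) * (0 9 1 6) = (0 7 4 5 10 2 9 8 1 6) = [7, 6, 9, 3, 5, 10, 0, 4, 1, 8, 2]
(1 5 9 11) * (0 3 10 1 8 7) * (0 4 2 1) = (0 3 10)(1 5 9 11 8 7 4 2) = [3, 5, 1, 10, 2, 9, 6, 4, 7, 11, 0, 8]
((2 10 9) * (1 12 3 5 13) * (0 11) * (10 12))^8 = (13)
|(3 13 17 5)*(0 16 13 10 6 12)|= |(0 16 13 17 5 3 10 6 12)|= 9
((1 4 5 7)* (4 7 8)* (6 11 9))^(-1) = (1 7)(4 8 5)(6 9 11)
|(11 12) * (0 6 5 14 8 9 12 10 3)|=10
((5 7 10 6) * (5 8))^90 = (10)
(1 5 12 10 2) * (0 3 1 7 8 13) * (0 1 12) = (0 3 12 10 2 7 8 13 1 5) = [3, 5, 7, 12, 4, 0, 6, 8, 13, 9, 2, 11, 10, 1]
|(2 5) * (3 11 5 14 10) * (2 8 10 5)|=|(2 14 5 8 10 3 11)|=7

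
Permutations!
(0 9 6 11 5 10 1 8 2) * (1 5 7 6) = [9, 8, 0, 3, 4, 10, 11, 6, 2, 1, 5, 7] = (0 9 1 8 2)(5 10)(6 11 7)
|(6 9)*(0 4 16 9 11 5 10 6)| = |(0 4 16 9)(5 10 6 11)| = 4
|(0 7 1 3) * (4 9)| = 4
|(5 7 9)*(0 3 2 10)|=|(0 3 2 10)(5 7 9)|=12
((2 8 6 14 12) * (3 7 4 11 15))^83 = ((2 8 6 14 12)(3 7 4 11 15))^83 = (2 14 8 12 6)(3 11 7 15 4)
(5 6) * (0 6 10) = [6, 1, 2, 3, 4, 10, 5, 7, 8, 9, 0] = (0 6 5 10)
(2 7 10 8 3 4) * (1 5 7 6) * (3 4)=(1 5 7 10 8 4 2 6)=[0, 5, 6, 3, 2, 7, 1, 10, 4, 9, 8]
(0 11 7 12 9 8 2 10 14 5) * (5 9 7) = [11, 1, 10, 3, 4, 0, 6, 12, 2, 8, 14, 5, 7, 13, 9] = (0 11 5)(2 10 14 9 8)(7 12)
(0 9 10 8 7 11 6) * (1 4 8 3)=(0 9 10 3 1 4 8 7 11 6)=[9, 4, 2, 1, 8, 5, 0, 11, 7, 10, 3, 6]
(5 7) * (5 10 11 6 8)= (5 7 10 11 6 8)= [0, 1, 2, 3, 4, 7, 8, 10, 5, 9, 11, 6]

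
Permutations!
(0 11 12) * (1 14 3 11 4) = (0 4 1 14 3 11 12) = [4, 14, 2, 11, 1, 5, 6, 7, 8, 9, 10, 12, 0, 13, 3]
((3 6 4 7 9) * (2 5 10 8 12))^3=((2 5 10 8 12)(3 6 4 7 9))^3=(2 8 5 12 10)(3 7 6 9 4)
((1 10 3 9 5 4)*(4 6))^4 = ((1 10 3 9 5 6 4))^4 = (1 5 10 6 3 4 9)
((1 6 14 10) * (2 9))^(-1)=(1 10 14 6)(2 9)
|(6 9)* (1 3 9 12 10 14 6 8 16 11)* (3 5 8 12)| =30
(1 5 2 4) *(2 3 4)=(1 5 3 4)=[0, 5, 2, 4, 1, 3]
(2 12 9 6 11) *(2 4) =(2 12 9 6 11 4) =[0, 1, 12, 3, 2, 5, 11, 7, 8, 6, 10, 4, 9]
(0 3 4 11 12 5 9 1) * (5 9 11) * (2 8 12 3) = [2, 0, 8, 4, 5, 11, 6, 7, 12, 1, 10, 3, 9] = (0 2 8 12 9 1)(3 4 5 11)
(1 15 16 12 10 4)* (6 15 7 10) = [0, 7, 2, 3, 1, 5, 15, 10, 8, 9, 4, 11, 6, 13, 14, 16, 12] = (1 7 10 4)(6 15 16 12)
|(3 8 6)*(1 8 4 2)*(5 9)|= |(1 8 6 3 4 2)(5 9)|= 6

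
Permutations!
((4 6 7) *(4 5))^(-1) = (4 5 7 6) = ((4 6 7 5))^(-1)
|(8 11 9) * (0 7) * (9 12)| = 4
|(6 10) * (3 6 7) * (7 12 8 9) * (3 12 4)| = |(3 6 10 4)(7 12 8 9)| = 4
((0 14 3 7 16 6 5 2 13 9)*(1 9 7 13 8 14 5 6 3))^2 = (0 2 14 9 5 8 1)(3 7)(13 16)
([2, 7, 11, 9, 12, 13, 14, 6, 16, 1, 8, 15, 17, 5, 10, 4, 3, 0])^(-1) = [17, 9, 0, 16, 15, 13, 7, 1, 10, 3, 14, 2, 4, 5, 6, 11, 8, 12]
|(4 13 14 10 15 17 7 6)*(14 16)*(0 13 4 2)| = |(0 13 16 14 10 15 17 7 6 2)| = 10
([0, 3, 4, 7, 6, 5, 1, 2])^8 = (1 7 4)(2 6 3)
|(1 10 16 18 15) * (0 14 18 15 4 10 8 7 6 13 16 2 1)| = 13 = |(0 14 18 4 10 2 1 8 7 6 13 16 15)|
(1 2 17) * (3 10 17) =(1 2 3 10 17) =[0, 2, 3, 10, 4, 5, 6, 7, 8, 9, 17, 11, 12, 13, 14, 15, 16, 1]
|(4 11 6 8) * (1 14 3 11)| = 7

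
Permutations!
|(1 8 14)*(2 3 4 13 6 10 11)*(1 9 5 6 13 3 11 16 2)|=10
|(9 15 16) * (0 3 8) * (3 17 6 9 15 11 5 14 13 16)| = 12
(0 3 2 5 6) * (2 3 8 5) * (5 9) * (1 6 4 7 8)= (0 1 6)(4 7 8 9 5)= [1, 6, 2, 3, 7, 4, 0, 8, 9, 5]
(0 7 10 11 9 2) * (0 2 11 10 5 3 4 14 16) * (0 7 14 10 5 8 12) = (0 14 16 7 8 12)(3 4 10 5)(9 11) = [14, 1, 2, 4, 10, 3, 6, 8, 12, 11, 5, 9, 0, 13, 16, 15, 7]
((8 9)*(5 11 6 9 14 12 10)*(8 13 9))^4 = (5 14 11 12 6 10 8)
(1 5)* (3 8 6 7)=(1 5)(3 8 6 7)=[0, 5, 2, 8, 4, 1, 7, 3, 6]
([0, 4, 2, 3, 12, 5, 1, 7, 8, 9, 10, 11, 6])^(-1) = [0, 6, 2, 3, 1, 5, 12, 7, 8, 9, 10, 11, 4]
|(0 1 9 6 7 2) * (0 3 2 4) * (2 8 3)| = 6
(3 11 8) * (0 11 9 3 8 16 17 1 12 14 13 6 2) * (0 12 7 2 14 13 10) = [11, 7, 12, 9, 4, 5, 14, 2, 8, 3, 0, 16, 13, 6, 10, 15, 17, 1] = (0 11 16 17 1 7 2 12 13 6 14 10)(3 9)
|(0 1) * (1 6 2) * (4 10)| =4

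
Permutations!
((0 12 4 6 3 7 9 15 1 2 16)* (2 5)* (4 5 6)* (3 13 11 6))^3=(0 2 12 16 5)(1 9 3 15 7)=((0 12 5 2 16)(1 3 7 9 15)(6 13 11))^3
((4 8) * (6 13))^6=((4 8)(6 13))^6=(13)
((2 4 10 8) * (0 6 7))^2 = ((0 6 7)(2 4 10 8))^2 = (0 7 6)(2 10)(4 8)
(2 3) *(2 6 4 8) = (2 3 6 4 8) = [0, 1, 3, 6, 8, 5, 4, 7, 2]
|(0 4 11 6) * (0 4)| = 3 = |(4 11 6)|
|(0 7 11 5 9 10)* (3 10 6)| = |(0 7 11 5 9 6 3 10)| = 8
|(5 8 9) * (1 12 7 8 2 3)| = 8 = |(1 12 7 8 9 5 2 3)|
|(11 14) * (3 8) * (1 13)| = |(1 13)(3 8)(11 14)| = 2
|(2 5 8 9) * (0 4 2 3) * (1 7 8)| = |(0 4 2 5 1 7 8 9 3)| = 9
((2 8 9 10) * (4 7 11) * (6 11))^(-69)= (2 10 9 8)(4 11 6 7)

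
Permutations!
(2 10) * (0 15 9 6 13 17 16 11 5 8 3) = (0 15 9 6 13 17 16 11 5 8 3)(2 10) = [15, 1, 10, 0, 4, 8, 13, 7, 3, 6, 2, 5, 12, 17, 14, 9, 11, 16]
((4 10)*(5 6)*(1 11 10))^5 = (1 11 10 4)(5 6)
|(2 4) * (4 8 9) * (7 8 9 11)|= |(2 9 4)(7 8 11)|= 3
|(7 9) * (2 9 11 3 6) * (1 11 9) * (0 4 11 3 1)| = |(0 4 11 1 3 6 2)(7 9)| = 14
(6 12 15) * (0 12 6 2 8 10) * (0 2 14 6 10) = (0 12 15 14 6 10 2 8) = [12, 1, 8, 3, 4, 5, 10, 7, 0, 9, 2, 11, 15, 13, 6, 14]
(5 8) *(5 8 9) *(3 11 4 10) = (3 11 4 10)(5 9) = [0, 1, 2, 11, 10, 9, 6, 7, 8, 5, 3, 4]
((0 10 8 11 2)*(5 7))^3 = ((0 10 8 11 2)(5 7))^3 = (0 11 10 2 8)(5 7)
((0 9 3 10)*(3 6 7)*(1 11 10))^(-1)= ((0 9 6 7 3 1 11 10))^(-1)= (0 10 11 1 3 7 6 9)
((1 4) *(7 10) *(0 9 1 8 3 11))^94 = (0 4 11 1 3 9 8)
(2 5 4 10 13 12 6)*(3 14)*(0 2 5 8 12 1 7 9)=(0 2 8 12 6 5 4 10 13 1 7 9)(3 14)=[2, 7, 8, 14, 10, 4, 5, 9, 12, 0, 13, 11, 6, 1, 3]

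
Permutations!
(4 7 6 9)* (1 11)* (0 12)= (0 12)(1 11)(4 7 6 9)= [12, 11, 2, 3, 7, 5, 9, 6, 8, 4, 10, 1, 0]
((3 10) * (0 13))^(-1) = (0 13)(3 10)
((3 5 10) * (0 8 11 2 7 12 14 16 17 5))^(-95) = (0 8 11 2 7 12 14 16 17 5 10 3)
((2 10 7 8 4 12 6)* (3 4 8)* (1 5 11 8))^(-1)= ((1 5 11 8)(2 10 7 3 4 12 6))^(-1)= (1 8 11 5)(2 6 12 4 3 7 10)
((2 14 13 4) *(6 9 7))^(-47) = ((2 14 13 4)(6 9 7))^(-47) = (2 14 13 4)(6 9 7)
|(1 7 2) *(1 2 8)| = |(1 7 8)| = 3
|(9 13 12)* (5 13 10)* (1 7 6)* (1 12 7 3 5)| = 9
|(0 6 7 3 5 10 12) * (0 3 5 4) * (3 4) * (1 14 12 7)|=|(0 6 1 14 12 4)(5 10 7)|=6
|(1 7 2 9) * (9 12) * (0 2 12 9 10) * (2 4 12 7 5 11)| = |(0 4 12 10)(1 5 11 2 9)| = 20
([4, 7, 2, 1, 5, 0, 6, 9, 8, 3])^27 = (1 3 9 7)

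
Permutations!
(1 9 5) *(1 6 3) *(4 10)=[0, 9, 2, 1, 10, 6, 3, 7, 8, 5, 4]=(1 9 5 6 3)(4 10)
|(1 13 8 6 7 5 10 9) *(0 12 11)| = 24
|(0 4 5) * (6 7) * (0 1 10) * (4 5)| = 4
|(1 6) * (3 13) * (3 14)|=|(1 6)(3 13 14)|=6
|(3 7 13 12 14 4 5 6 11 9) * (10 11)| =|(3 7 13 12 14 4 5 6 10 11 9)| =11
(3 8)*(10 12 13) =[0, 1, 2, 8, 4, 5, 6, 7, 3, 9, 12, 11, 13, 10] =(3 8)(10 12 13)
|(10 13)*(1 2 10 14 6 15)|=|(1 2 10 13 14 6 15)|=7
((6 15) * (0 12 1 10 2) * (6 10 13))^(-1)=(0 2 10 15 6 13 1 12)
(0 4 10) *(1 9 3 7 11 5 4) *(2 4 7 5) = (0 1 9 3 5 7 11 2 4 10) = [1, 9, 4, 5, 10, 7, 6, 11, 8, 3, 0, 2]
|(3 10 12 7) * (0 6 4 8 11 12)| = 9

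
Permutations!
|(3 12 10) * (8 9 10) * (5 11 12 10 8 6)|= 4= |(3 10)(5 11 12 6)(8 9)|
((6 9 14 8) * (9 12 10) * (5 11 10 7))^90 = (14)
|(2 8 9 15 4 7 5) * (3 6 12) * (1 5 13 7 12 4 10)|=28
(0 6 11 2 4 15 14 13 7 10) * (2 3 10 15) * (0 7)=(0 6 11 3 10 7 15 14 13)(2 4)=[6, 1, 4, 10, 2, 5, 11, 15, 8, 9, 7, 3, 12, 0, 13, 14]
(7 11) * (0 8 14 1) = (0 8 14 1)(7 11) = [8, 0, 2, 3, 4, 5, 6, 11, 14, 9, 10, 7, 12, 13, 1]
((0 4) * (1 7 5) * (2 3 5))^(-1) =((0 4)(1 7 2 3 5))^(-1) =(0 4)(1 5 3 2 7)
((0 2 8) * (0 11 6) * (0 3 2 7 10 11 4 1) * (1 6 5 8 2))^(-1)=(0 1 3 6 4 8 5 11 10 7)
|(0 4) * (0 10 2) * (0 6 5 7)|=|(0 4 10 2 6 5 7)|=7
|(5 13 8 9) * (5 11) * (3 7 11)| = |(3 7 11 5 13 8 9)| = 7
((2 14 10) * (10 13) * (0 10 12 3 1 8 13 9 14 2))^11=(0 10)(1 8 13 12 3)(9 14)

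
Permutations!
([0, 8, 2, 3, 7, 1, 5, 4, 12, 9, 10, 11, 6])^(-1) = [0, 5, 2, 3, 7, 6, 12, 4, 1, 9, 10, 11, 8]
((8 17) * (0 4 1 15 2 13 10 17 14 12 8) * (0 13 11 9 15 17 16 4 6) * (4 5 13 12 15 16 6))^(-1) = (0 6 10 13 5 16 9 11 2 15 14 8 12 17 1 4)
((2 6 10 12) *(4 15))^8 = ((2 6 10 12)(4 15))^8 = (15)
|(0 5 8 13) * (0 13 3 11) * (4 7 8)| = 7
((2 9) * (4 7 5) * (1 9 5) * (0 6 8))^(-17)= (0 6 8)(1 9 2 5 4 7)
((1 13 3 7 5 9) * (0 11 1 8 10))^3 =((0 11 1 13 3 7 5 9 8 10))^3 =(0 13 5 10 1 7 8 11 3 9)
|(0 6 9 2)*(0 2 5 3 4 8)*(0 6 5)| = |(0 5 3 4 8 6 9)| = 7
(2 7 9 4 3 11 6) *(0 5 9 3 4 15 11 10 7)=(0 5 9 15 11 6 2)(3 10 7)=[5, 1, 0, 10, 4, 9, 2, 3, 8, 15, 7, 6, 12, 13, 14, 11]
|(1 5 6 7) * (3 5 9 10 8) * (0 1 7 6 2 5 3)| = 10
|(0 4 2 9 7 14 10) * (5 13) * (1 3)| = 14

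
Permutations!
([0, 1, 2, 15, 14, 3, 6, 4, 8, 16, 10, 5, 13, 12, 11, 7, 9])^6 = [0, 1, 2, 5, 7, 11, 6, 15, 8, 9, 10, 14, 12, 13, 4, 3, 16]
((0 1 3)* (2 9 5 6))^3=((0 1 3)(2 9 5 6))^3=(2 6 5 9)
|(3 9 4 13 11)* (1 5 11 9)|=|(1 5 11 3)(4 13 9)|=12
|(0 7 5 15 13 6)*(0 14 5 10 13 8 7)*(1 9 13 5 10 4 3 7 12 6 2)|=84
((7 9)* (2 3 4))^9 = ((2 3 4)(7 9))^9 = (7 9)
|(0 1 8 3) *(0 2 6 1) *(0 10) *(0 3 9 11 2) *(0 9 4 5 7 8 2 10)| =12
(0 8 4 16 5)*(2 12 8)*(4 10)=[2, 1, 12, 3, 16, 0, 6, 7, 10, 9, 4, 11, 8, 13, 14, 15, 5]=(0 2 12 8 10 4 16 5)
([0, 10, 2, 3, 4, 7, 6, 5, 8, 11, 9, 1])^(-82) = [0, 9, 2, 3, 4, 5, 6, 7, 8, 1, 11, 10]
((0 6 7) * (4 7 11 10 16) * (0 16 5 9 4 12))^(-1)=(0 12 16 7 4 9 5 10 11 6)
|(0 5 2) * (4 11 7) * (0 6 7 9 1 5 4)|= 9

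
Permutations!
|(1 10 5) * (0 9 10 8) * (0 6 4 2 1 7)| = 5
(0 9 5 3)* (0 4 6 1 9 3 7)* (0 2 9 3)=(1 3 4 6)(2 9 5 7)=[0, 3, 9, 4, 6, 7, 1, 2, 8, 5]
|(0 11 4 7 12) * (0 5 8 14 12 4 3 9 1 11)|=4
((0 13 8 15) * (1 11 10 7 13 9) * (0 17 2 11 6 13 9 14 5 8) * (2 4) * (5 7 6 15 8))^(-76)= (0 7 1 17 2 10 13 14 9 15 4 11 6)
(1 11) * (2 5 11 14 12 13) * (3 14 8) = [0, 8, 5, 14, 4, 11, 6, 7, 3, 9, 10, 1, 13, 2, 12] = (1 8 3 14 12 13 2 5 11)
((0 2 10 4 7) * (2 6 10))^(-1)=((0 6 10 4 7))^(-1)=(0 7 4 10 6)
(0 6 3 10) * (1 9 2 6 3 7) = (0 3 10)(1 9 2 6 7) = [3, 9, 6, 10, 4, 5, 7, 1, 8, 2, 0]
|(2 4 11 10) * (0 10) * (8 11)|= |(0 10 2 4 8 11)|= 6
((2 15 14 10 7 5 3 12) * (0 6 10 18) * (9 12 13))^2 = (0 10 5 13 12 15 18 6 7 3 9 2 14)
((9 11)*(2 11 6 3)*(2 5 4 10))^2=(2 9 3 4)(5 10 11 6)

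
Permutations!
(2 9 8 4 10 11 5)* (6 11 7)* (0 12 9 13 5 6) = (0 12 9 8 4 10 7)(2 13 5)(6 11) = [12, 1, 13, 3, 10, 2, 11, 0, 4, 8, 7, 6, 9, 5]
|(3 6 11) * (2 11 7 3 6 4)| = 6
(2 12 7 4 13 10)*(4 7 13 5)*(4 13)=(2 12 4 5 13 10)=[0, 1, 12, 3, 5, 13, 6, 7, 8, 9, 2, 11, 4, 10]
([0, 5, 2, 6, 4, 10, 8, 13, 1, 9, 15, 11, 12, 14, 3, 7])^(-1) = (1 8 6 3 14 13 7 15 10 5)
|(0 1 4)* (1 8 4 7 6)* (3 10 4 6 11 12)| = 10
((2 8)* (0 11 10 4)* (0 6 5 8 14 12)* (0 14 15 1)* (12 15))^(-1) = (0 1 15 14 12 2 8 5 6 4 10 11)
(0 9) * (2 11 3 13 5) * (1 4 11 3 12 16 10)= (0 9)(1 4 11 12 16 10)(2 3 13 5)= [9, 4, 3, 13, 11, 2, 6, 7, 8, 0, 1, 12, 16, 5, 14, 15, 10]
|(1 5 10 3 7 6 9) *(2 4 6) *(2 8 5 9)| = |(1 9)(2 4 6)(3 7 8 5 10)| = 30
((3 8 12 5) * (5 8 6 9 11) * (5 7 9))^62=((3 6 5)(7 9 11)(8 12))^62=(12)(3 5 6)(7 11 9)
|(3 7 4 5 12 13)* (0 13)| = 7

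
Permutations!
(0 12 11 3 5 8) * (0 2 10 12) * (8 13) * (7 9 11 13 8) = (2 10 12 13 7 9 11 3 5 8) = [0, 1, 10, 5, 4, 8, 6, 9, 2, 11, 12, 3, 13, 7]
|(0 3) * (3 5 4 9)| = 5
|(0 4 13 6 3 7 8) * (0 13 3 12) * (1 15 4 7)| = |(0 7 8 13 6 12)(1 15 4 3)| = 12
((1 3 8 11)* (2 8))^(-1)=((1 3 2 8 11))^(-1)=(1 11 8 2 3)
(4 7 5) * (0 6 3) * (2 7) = (0 6 3)(2 7 5 4) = [6, 1, 7, 0, 2, 4, 3, 5]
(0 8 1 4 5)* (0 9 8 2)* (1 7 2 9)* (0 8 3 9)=(1 4 5)(2 8 7)(3 9)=[0, 4, 8, 9, 5, 1, 6, 2, 7, 3]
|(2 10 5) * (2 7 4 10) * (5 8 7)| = 4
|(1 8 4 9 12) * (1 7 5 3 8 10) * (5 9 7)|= 14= |(1 10)(3 8 4 7 9 12 5)|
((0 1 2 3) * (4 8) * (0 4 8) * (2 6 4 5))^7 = ((8)(0 1 6 4)(2 3 5))^7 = (8)(0 4 6 1)(2 3 5)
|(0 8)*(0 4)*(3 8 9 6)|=6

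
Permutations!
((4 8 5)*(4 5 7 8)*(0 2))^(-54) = ((0 2)(7 8))^(-54) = (8)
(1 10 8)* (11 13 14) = (1 10 8)(11 13 14) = [0, 10, 2, 3, 4, 5, 6, 7, 1, 9, 8, 13, 12, 14, 11]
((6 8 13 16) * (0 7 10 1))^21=(0 7 10 1)(6 8 13 16)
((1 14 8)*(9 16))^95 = ((1 14 8)(9 16))^95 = (1 8 14)(9 16)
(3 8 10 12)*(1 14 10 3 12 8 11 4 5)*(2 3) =(1 14 10 8 2 3 11 4 5) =[0, 14, 3, 11, 5, 1, 6, 7, 2, 9, 8, 4, 12, 13, 10]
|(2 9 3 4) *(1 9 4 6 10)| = 10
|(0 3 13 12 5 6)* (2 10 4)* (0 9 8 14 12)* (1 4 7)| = 30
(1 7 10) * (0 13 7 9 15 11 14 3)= (0 13 7 10 1 9 15 11 14 3)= [13, 9, 2, 0, 4, 5, 6, 10, 8, 15, 1, 14, 12, 7, 3, 11]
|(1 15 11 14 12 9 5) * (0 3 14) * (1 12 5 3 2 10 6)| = |(0 2 10 6 1 15 11)(3 14 5 12 9)| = 35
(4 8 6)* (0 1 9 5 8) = [1, 9, 2, 3, 0, 8, 4, 7, 6, 5] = (0 1 9 5 8 6 4)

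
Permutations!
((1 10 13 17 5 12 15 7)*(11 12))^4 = ((1 10 13 17 5 11 12 15 7))^4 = (1 5 7 17 15 13 12 10 11)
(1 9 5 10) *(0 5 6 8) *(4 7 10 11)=(0 5 11 4 7 10 1 9 6 8)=[5, 9, 2, 3, 7, 11, 8, 10, 0, 6, 1, 4]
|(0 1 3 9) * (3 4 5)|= 6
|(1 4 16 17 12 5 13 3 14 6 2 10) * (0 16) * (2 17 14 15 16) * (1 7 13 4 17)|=|(0 2 10 7 13 3 15 16 14 6 1 17 12 5 4)|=15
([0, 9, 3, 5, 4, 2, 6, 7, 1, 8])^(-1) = [0, 8, 5, 2, 4, 3, 6, 7, 9, 1]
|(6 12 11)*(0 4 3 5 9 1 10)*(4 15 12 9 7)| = 8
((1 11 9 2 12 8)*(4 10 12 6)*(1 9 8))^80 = ((1 11 8 9 2 6 4 10 12))^80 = (1 12 10 4 6 2 9 8 11)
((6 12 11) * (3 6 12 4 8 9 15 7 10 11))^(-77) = ((3 6 4 8 9 15 7 10 11 12))^(-77) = (3 8 7 12 4 15 11 6 9 10)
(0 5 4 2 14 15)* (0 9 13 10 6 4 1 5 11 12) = (0 11 12)(1 5)(2 14 15 9 13 10 6 4) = [11, 5, 14, 3, 2, 1, 4, 7, 8, 13, 6, 12, 0, 10, 15, 9]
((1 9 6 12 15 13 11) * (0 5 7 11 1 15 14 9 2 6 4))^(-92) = ((0 5 7 11 15 13 1 2 6 12 14 9 4))^(-92) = (0 4 9 14 12 6 2 1 13 15 11 7 5)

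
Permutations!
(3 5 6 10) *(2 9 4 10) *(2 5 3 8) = [0, 1, 9, 3, 10, 6, 5, 7, 2, 4, 8] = (2 9 4 10 8)(5 6)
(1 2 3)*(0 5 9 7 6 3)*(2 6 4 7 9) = (9)(0 5 2)(1 6 3)(4 7) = [5, 6, 0, 1, 7, 2, 3, 4, 8, 9]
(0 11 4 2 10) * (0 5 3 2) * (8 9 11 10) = [10, 1, 8, 2, 0, 3, 6, 7, 9, 11, 5, 4] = (0 10 5 3 2 8 9 11 4)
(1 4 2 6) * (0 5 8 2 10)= (0 5 8 2 6 1 4 10)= [5, 4, 6, 3, 10, 8, 1, 7, 2, 9, 0]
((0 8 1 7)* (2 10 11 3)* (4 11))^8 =((0 8 1 7)(2 10 4 11 3))^8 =(2 11 10 3 4)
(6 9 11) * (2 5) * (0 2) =(0 2 5)(6 9 11) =[2, 1, 5, 3, 4, 0, 9, 7, 8, 11, 10, 6]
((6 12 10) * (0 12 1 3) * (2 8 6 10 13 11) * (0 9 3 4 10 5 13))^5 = ((0 12)(1 4 10 5 13 11 2 8 6)(3 9))^5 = (0 12)(1 11 4 2 10 8 5 6 13)(3 9)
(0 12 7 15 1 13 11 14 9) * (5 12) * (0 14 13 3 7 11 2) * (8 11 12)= (0 5 8 11 13 2)(1 3 7 15)(9 14)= [5, 3, 0, 7, 4, 8, 6, 15, 11, 14, 10, 13, 12, 2, 9, 1]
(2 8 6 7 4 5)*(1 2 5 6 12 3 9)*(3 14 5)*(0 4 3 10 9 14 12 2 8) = (0 4 6 7 3 14 5 10 9 1 8 2) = [4, 8, 0, 14, 6, 10, 7, 3, 2, 1, 9, 11, 12, 13, 5]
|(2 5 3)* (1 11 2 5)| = 6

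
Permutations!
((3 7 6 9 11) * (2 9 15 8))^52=((2 9 11 3 7 6 15 8))^52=(2 7)(3 8)(6 9)(11 15)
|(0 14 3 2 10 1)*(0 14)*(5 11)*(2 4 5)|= |(1 14 3 4 5 11 2 10)|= 8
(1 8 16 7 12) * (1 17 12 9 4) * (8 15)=(1 15 8 16 7 9 4)(12 17)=[0, 15, 2, 3, 1, 5, 6, 9, 16, 4, 10, 11, 17, 13, 14, 8, 7, 12]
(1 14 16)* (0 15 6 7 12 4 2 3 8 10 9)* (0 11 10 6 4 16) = (0 15 4 2 3 8 6 7 12 16 1 14)(9 11 10) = [15, 14, 3, 8, 2, 5, 7, 12, 6, 11, 9, 10, 16, 13, 0, 4, 1]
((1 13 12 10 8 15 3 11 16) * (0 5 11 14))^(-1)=(0 14 3 15 8 10 12 13 1 16 11 5)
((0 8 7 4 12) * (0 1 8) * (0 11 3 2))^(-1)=(0 2 3 11)(1 12 4 7 8)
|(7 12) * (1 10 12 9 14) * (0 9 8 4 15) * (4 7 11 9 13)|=12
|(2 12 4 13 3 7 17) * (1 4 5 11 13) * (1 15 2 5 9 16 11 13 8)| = 45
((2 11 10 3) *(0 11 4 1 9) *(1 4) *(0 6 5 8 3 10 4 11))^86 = ((1 9 6 5 8 3 2)(4 11))^86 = (11)(1 6 8 2 9 5 3)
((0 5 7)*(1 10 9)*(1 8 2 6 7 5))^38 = ((0 1 10 9 8 2 6 7))^38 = (0 6 8 10)(1 7 2 9)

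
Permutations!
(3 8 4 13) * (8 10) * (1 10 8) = (1 10)(3 8 4 13) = [0, 10, 2, 8, 13, 5, 6, 7, 4, 9, 1, 11, 12, 3]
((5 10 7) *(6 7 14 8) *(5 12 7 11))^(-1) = (5 11 6 8 14 10)(7 12)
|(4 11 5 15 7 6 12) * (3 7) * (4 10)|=9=|(3 7 6 12 10 4 11 5 15)|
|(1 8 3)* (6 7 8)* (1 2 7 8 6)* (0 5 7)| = |(0 5 7 6 8 3 2)| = 7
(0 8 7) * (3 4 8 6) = (0 6 3 4 8 7) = [6, 1, 2, 4, 8, 5, 3, 0, 7]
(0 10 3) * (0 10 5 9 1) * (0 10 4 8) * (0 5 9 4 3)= (0 9 1 10)(4 8 5)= [9, 10, 2, 3, 8, 4, 6, 7, 5, 1, 0]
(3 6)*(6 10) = (3 10 6) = [0, 1, 2, 10, 4, 5, 3, 7, 8, 9, 6]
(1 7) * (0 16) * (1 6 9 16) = (0 1 7 6 9 16) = [1, 7, 2, 3, 4, 5, 9, 6, 8, 16, 10, 11, 12, 13, 14, 15, 0]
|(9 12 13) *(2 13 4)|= 5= |(2 13 9 12 4)|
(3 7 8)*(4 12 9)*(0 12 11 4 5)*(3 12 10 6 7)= (0 10 6 7 8 12 9 5)(4 11)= [10, 1, 2, 3, 11, 0, 7, 8, 12, 5, 6, 4, 9]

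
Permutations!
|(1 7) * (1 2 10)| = |(1 7 2 10)| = 4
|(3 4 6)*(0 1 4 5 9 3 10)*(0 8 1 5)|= |(0 5 9 3)(1 4 6 10 8)|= 20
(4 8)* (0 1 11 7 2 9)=[1, 11, 9, 3, 8, 5, 6, 2, 4, 0, 10, 7]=(0 1 11 7 2 9)(4 8)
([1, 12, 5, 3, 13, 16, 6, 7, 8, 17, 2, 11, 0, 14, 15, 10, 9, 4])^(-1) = (0 12 1)(2 10 15 14 13 4 17 9 16 5)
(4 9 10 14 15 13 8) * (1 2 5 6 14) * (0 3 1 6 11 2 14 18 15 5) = (0 3 1 14 5 11 2)(4 9 10 6 18 15 13 8) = [3, 14, 0, 1, 9, 11, 18, 7, 4, 10, 6, 2, 12, 8, 5, 13, 16, 17, 15]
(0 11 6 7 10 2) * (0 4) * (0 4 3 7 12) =[11, 1, 3, 7, 4, 5, 12, 10, 8, 9, 2, 6, 0] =(0 11 6 12)(2 3 7 10)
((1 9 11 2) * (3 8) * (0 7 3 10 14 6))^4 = (0 10 7 14 3 6 8)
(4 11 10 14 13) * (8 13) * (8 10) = (4 11 8 13)(10 14) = [0, 1, 2, 3, 11, 5, 6, 7, 13, 9, 14, 8, 12, 4, 10]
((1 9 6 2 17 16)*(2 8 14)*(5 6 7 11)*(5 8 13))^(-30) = ((1 9 7 11 8 14 2 17 16)(5 6 13))^(-30) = (1 2 11)(7 16 14)(8 9 17)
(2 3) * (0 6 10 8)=[6, 1, 3, 2, 4, 5, 10, 7, 0, 9, 8]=(0 6 10 8)(2 3)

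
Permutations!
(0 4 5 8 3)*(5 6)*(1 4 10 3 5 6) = [10, 4, 2, 0, 1, 8, 6, 7, 5, 9, 3] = (0 10 3)(1 4)(5 8)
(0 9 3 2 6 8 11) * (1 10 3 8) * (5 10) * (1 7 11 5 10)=[9, 10, 6, 2, 4, 1, 7, 11, 5, 8, 3, 0]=(0 9 8 5 1 10 3 2 6 7 11)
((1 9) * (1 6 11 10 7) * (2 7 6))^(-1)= ((1 9 2 7)(6 11 10))^(-1)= (1 7 2 9)(6 10 11)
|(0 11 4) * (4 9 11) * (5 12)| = 2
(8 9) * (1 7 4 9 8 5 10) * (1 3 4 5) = (1 7 5 10 3 4 9) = [0, 7, 2, 4, 9, 10, 6, 5, 8, 1, 3]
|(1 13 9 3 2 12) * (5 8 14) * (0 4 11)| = |(0 4 11)(1 13 9 3 2 12)(5 8 14)| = 6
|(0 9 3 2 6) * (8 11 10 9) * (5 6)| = 9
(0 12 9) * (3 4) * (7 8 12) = (0 7 8 12 9)(3 4) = [7, 1, 2, 4, 3, 5, 6, 8, 12, 0, 10, 11, 9]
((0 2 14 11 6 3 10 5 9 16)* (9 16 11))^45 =((0 2 14 9 11 6 3 10 5 16))^45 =(0 6)(2 3)(5 9)(10 14)(11 16)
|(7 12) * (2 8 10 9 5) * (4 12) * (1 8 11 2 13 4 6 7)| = 8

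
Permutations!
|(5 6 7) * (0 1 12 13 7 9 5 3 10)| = 21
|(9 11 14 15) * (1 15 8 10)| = |(1 15 9 11 14 8 10)| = 7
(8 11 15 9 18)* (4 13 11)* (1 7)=(1 7)(4 13 11 15 9 18 8)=[0, 7, 2, 3, 13, 5, 6, 1, 4, 18, 10, 15, 12, 11, 14, 9, 16, 17, 8]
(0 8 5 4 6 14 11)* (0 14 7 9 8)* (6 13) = [0, 1, 2, 3, 13, 4, 7, 9, 5, 8, 10, 14, 12, 6, 11] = (4 13 6 7 9 8 5)(11 14)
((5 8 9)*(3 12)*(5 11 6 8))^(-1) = (3 12)(6 11 9 8)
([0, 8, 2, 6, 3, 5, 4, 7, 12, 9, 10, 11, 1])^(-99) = (12)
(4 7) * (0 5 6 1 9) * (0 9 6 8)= [5, 6, 2, 3, 7, 8, 1, 4, 0, 9]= (9)(0 5 8)(1 6)(4 7)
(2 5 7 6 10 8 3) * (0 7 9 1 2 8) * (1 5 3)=(0 7 6 10)(1 2 3 8)(5 9)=[7, 2, 3, 8, 4, 9, 10, 6, 1, 5, 0]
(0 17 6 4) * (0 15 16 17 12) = [12, 1, 2, 3, 15, 5, 4, 7, 8, 9, 10, 11, 0, 13, 14, 16, 17, 6] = (0 12)(4 15 16 17 6)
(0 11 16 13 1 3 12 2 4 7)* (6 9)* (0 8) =(0 11 16 13 1 3 12 2 4 7 8)(6 9) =[11, 3, 4, 12, 7, 5, 9, 8, 0, 6, 10, 16, 2, 1, 14, 15, 13]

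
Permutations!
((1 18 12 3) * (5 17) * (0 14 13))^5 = ((0 14 13)(1 18 12 3)(5 17))^5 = (0 13 14)(1 18 12 3)(5 17)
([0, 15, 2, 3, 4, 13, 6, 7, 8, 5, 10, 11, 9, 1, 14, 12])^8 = [0, 12, 2, 3, 4, 1, 6, 7, 8, 13, 10, 11, 5, 15, 14, 9]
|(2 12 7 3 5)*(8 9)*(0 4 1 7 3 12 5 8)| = |(0 4 1 7 12 3 8 9)(2 5)| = 8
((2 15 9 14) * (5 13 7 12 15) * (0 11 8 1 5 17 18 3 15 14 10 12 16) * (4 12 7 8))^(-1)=((0 11 4 12 14 2 17 18 3 15 9 10 7 16)(1 5 13 8))^(-1)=(0 16 7 10 9 15 3 18 17 2 14 12 4 11)(1 8 13 5)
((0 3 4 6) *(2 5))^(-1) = (0 6 4 3)(2 5) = ((0 3 4 6)(2 5))^(-1)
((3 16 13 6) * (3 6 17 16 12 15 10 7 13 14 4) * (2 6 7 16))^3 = ((2 6 7 13 17)(3 12 15 10 16 14 4))^3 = (2 13 6 17 7)(3 10 4 15 14 12 16)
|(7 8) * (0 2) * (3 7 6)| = |(0 2)(3 7 8 6)| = 4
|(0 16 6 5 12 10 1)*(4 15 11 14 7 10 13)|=13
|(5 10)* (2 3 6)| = |(2 3 6)(5 10)| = 6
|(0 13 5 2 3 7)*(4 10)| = 6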